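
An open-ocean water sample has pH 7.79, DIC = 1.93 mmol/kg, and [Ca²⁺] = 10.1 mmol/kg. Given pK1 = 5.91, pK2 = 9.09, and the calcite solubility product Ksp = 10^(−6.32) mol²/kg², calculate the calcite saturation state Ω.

Ω = 1.92

α₂ = 1 / (1 + [H⁺]/K2 + [H⁺]²/(K1K2)) = 1 / (1 + 10^+1.30 + 10^-0.58)
   = 1 / (1 + 19.953 + 0.26303) = 1/21.216 = 0.04714
[CO3²⁻] = α₂ × DIC = 0.04714 × 1.93 = 0.09097 mmol/kg
Ksp = 10^(−6.32) = 4.786×10^-7
Ω = [Ca²⁺][CO3²⁻]/Ksp = (10.1×10^-3)(9.097×10^-5) / 4.786×10^-7 = 1.92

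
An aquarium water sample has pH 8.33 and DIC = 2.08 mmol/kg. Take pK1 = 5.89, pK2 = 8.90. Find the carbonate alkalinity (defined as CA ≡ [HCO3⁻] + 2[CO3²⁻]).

CA = 2.51 mmol/kg

CA = [HCO3⁻] + 2[CO3²⁻] = (α₁ + 2α₂)·DIC
At pH 8.33: [H⁺]/K1 = 10^-2.44 = 0.0036308, K2/[H⁺] = 10^-0.57 = 0.26915
α₁ = 1/(1 + 0.0036308 + 0.26915) = 1/1.2728 = 0.7857; α₂ = α₁·K2/[H⁺] = 0.2115
α₁ + 2α₂ = 1.2086
CA = 1.2086 × 2.08 = 2.51 mmol/kg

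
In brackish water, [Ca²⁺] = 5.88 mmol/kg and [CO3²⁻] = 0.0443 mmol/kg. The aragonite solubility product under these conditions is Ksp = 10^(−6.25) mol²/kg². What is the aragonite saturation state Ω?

Ksp = 10^(−6.25) = 5.623×10^-7
Ω = [Ca²⁺][CO3²⁻]/Ksp = (5.88×10^-3)(0.0443×10^-3) / 5.623×10^-7 = 0.463

Ω = 0.463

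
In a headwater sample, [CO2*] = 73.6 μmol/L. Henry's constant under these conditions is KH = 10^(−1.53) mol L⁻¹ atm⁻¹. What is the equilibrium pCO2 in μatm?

KH = 10^(−1.53) = 2.951×10^-2 mol L⁻¹ atm⁻¹
pCO2 = [CO2*]/KH = 73.6×10^-6 / 2.951×10^-2 = 2.49×10^-3 atm = 2490 μatm

pCO2 = 2490 μatm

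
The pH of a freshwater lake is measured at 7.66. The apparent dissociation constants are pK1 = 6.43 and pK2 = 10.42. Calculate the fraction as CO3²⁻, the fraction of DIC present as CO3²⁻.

α₂ = 0.00164

α₂ = 1 / (1 + [H⁺]/K2 + [H⁺]²/(K1K2)) = 1 / (1 + 10^+2.76 + 10^+1.53)
   = 1 / (1 + 575.44 + 33.884) = 1/610.32 = 0.001638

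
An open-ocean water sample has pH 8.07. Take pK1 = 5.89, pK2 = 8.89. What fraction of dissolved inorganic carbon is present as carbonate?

α₂ = 0.131

α₂ = 1 / (1 + [H⁺]/K2 + [H⁺]²/(K1K2)) = 1 / (1 + 10^+0.82 + 10^-1.36)
   = 1 / (1 + 6.6069 + 0.043652) = 1/7.6506 = 0.1307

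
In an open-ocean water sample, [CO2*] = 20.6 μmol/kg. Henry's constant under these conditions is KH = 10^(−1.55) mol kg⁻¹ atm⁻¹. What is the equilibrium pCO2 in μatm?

pCO2 = 731 μatm

KH = 10^(−1.55) = 2.818×10^-2 mol kg⁻¹ atm⁻¹
pCO2 = [CO2*]/KH = 20.6×10^-6 / 2.818×10^-2 = 7.31×10^-4 atm = 731 μatm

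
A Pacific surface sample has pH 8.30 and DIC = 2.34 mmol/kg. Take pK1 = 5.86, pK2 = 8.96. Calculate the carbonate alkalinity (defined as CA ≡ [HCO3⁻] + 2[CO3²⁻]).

CA = 2.75 mmol/kg

CA = [HCO3⁻] + 2[CO3²⁻] = (α₁ + 2α₂)·DIC
At pH 8.30: [H⁺]/K1 = 10^-2.44 = 0.0036308, K2/[H⁺] = 10^-0.66 = 0.21878
α₁ = 1/(1 + 0.0036308 + 0.21878) = 1/1.2224 = 0.8181; α₂ = α₁·K2/[H⁺] = 0.1790
α₁ + 2α₂ = 1.1760
CA = 1.1760 × 2.34 = 2.75 mmol/kg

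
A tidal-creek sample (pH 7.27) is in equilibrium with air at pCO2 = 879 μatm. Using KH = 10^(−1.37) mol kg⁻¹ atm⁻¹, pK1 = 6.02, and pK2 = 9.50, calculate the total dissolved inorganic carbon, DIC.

DIC = 0.708 mmol/kg

[CO2*] = KH · pCO2 = 10^(−1.37) × 879×10^-6 = 3.750×10^-5 mol/kg
α₀ = 1/(1 + K1/[H⁺] + K1K2/[H⁺]²) = 1/(1 + 10^+1.25 + 10^-0.98) = 0.05295
DIC = [CO2*]/α₀ = 3.750×10^-5 / 0.05295 = 0.708 mmol/kg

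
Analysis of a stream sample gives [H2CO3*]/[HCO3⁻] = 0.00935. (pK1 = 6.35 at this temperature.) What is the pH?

From K1 = [H⁺][HCO3⁻]/[H2CO3*]:  pH = pK1 − log₁₀([H2CO3*]/[HCO3⁻])
log₁₀(0.00935) = -2.029
pH = 6.35 − (-2.029) = 8.38

pH = 8.38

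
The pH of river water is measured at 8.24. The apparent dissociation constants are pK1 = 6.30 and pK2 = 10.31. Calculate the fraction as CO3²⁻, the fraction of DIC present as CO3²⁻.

α₂ = 1 / (1 + [H⁺]/K2 + [H⁺]²/(K1K2)) = 1 / (1 + 10^+2.07 + 10^+0.13)
   = 1 / (1 + 117.49 + 1.3490) = 1/119.84 = 0.008345

α₂ = 0.00834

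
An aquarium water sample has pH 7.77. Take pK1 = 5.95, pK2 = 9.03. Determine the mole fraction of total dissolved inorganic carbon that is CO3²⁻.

α₂ = 1 / (1 + [H⁺]/K2 + [H⁺]²/(K1K2)) = 1 / (1 + 10^+1.26 + 10^-0.56)
   = 1 / (1 + 18.197 + 0.27542) = 1/19.472 = 0.05135

α₂ = 0.0514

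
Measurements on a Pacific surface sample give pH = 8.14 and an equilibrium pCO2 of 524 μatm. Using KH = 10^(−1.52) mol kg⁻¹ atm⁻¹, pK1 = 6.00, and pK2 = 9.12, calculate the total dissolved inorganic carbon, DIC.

[CO2*] = KH · pCO2 = 10^(−1.52) × 524×10^-6 = 1.582×10^-5 mol/kg
α₀ = 1/(1 + K1/[H⁺] + K1K2/[H⁺]²) = 1/(1 + 10^+2.14 + 10^+1.16) = 0.006515
DIC = [CO2*]/α₀ = 1.582×10^-5 / 0.006515 = 2.43 mmol/kg

DIC = 2.43 mmol/kg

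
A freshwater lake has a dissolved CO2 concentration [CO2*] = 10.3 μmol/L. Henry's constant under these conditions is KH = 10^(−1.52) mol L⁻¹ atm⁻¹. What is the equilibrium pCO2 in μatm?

pCO2 = 341 μatm

KH = 10^(−1.52) = 3.020×10^-2 mol L⁻¹ atm⁻¹
pCO2 = [CO2*]/KH = 10.3×10^-6 / 3.020×10^-2 = 3.41×10^-4 atm = 341 μatm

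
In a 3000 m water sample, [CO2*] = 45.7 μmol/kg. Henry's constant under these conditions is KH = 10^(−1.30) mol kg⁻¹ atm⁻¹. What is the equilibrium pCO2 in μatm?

KH = 10^(−1.30) = 5.012×10^-2 mol kg⁻¹ atm⁻¹
pCO2 = [CO2*]/KH = 45.7×10^-6 / 5.012×10^-2 = 9.12×10^-4 atm = 912 μatm

pCO2 = 912 μatm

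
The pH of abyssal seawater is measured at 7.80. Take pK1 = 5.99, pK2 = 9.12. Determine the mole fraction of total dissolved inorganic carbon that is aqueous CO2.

α₀ = 0.0146

α₀ = 1 / (1 + K1/[H⁺] + K1K2/[H⁺]²) = 1 / (1 + 10^+1.81 + 10^+0.49)
   = 1 / (1 + 64.565 + 3.0903) = 1/68.656 = 0.01457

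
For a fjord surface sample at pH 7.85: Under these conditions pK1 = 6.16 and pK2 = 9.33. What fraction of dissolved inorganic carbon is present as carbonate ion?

α₂ = 0.0314

α₂ = 1 / (1 + [H⁺]/K2 + [H⁺]²/(K1K2)) = 1 / (1 + 10^+1.48 + 10^-0.21)
   = 1 / (1 + 30.200 + 0.61660) = 1/31.816 = 0.03143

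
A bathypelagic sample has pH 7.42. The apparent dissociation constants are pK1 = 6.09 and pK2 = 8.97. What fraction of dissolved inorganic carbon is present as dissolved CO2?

α₀ = 1 / (1 + K1/[H⁺] + K1K2/[H⁺]²) = 1 / (1 + 10^+1.33 + 10^-0.22)
   = 1 / (1 + 21.380 + 0.60256) = 1/22.982 = 0.04351

α₀ = 0.0435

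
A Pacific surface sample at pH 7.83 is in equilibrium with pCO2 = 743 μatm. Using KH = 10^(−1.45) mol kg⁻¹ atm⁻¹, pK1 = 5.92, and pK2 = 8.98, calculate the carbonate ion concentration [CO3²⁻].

[CO3²⁻] = 0.152 mmol/kg

[CO2*] = KH · pCO2 = 10^(−1.45) × 743×10^-6 = 2.636×10^-5 mol/kg
α₀ = 1/(1 + K1/[H⁺] + K1K2/[H⁺]²) = 1/(1 + 10^+1.91 + 10^+0.76) = 0.01136
DIC = [CO2*]/α₀ = 2.636×10^-5 / 0.01136 = 2.321 mmol/kg
[CO3²⁻] = α₂·DIC; α₂ = 0.06536, so [CO3²⁻] = 0.06536 × 2.321 = 0.152 mmol/kg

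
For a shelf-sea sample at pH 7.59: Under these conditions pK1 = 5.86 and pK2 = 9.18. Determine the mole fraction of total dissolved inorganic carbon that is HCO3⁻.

α₁ = 1 / (1 + [H⁺]/K1 + K2/[H⁺]) = 1 / (1 + 10^-1.73 + 10^-1.59)
   = 1 / (1 + 0.018621 + 0.025704) = 1/1.0443 = 0.9576

α₁ = 0.958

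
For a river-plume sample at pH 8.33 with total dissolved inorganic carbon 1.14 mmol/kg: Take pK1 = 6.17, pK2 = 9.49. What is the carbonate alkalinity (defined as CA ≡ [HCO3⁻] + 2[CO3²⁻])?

CA = 1.21 mmol/kg

CA = [HCO3⁻] + 2[CO3²⁻] = (α₁ + 2α₂)·DIC
At pH 8.33: [H⁺]/K1 = 10^-2.16 = 0.0069183, K2/[H⁺] = 10^-1.16 = 0.069183
α₁ = 1/(1 + 0.0069183 + 0.069183) = 1/1.0761 = 0.9293; α₂ = α₁·K2/[H⁺] = 0.06429
α₁ + 2α₂ = 1.0579
CA = 1.0579 × 1.14 = 1.21 mmol/kg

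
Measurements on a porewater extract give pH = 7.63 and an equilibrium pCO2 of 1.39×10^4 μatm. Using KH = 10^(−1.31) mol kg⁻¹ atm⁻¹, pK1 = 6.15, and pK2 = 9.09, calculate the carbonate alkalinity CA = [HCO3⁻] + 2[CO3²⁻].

[CO2*] = KH · pCO2 = 10^(−1.31) × 1.39×10^4×10^-6 = 6.808×10^-4 mol/kg
α₀ = 1/(1 + K1/[H⁺] + K1K2/[H⁺]²) = 1/(1 + 10^+1.48 + 10^+0.02) = 0.03101
DIC = [CO2*]/α₀ = 6.808×10^-4 / 0.03101 = 21.95 mmol/kg
CA = (α₁ + 2α₂)·DIC = (0.9365 + 2×0.03247) × 21.95 = 22.0 mmol/kg

CA = 22.0 mmol/kg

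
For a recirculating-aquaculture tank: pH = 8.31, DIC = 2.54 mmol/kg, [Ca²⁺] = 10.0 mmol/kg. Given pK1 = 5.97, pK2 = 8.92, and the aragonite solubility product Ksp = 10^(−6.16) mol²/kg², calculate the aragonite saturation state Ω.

Ω = 7.21

α₂ = 1 / (1 + [H⁺]/K2 + [H⁺]²/(K1K2)) = 1 / (1 + 10^+0.61 + 10^-1.73)
   = 1 / (1 + 4.0738 + 0.018621) = 1/5.0924 = 0.1964
[CO3²⁻] = α₂ × DIC = 0.1964 × 2.54 = 0.4988 mmol/kg
Ksp = 10^(−6.16) = 6.918×10^-7
Ω = [Ca²⁺][CO3²⁻]/Ksp = (10.0×10^-3)(4.988×10^-4) / 6.918×10^-7 = 7.21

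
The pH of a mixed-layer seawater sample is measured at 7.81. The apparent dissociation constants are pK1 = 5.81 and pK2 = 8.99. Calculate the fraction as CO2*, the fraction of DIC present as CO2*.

α₀ = 1 / (1 + K1/[H⁺] + K1K2/[H⁺]²) = 1 / (1 + 10^+2.00 + 10^+0.82)
   = 1 / (1 + 100.00 + 6.6069) = 1/107.61 = 0.009293

α₀ = 0.00929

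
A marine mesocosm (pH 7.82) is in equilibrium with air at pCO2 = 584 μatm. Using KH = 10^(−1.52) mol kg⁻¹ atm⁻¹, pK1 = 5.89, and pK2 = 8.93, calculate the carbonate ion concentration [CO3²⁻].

[CO2*] = KH · pCO2 = 10^(−1.52) × 584×10^-6 = 1.764×10^-5 mol/kg
α₀ = 1/(1 + K1/[H⁺] + K1K2/[H⁺]²) = 1/(1 + 10^+1.93 + 10^+0.82) = 0.01079
DIC = [CO2*]/α₀ = 1.764×10^-5 / 0.01079 = 1.635 mmol/kg
[CO3²⁻] = α₂·DIC; α₂ = 0.07126, so [CO3²⁻] = 0.07126 × 1.635 = 0.117 mmol/kg

[CO3²⁻] = 0.117 mmol/kg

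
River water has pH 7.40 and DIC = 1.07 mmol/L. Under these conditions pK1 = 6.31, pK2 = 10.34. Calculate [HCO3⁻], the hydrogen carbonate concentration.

α₁ = 1 / (1 + [H⁺]/K1 + K2/[H⁺]) = 1 / (1 + 10^-1.09 + 10^-2.94)
   = 1 / (1 + 0.081283 + 0.0011482) = 1/1.0824 = 0.9238
[HCO3⁻] = α₁ × DIC = 0.9238 × 1.07 = 0.989 mmol/L

[HCO3⁻] = 0.989 mmol/L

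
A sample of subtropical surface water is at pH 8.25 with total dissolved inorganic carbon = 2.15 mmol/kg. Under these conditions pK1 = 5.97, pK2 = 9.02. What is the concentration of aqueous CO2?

α₀ = 1 / (1 + K1/[H⁺] + K1K2/[H⁺]²) = 1 / (1 + 10^+2.28 + 10^+1.51)
   = 1 / (1 + 190.55 + 32.359) = 1/223.91 = 0.004466
[CO2*] = α₀ × DIC = 0.004466 × 2.15 = 0.00960 mmol/kg = 9.60 μmol/kg

[CO2*] = 9.60 μmol/kg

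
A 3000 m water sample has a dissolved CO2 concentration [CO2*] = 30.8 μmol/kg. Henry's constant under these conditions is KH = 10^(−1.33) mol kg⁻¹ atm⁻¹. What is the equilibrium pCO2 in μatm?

pCO2 = 658 μatm

KH = 10^(−1.33) = 4.677×10^-2 mol kg⁻¹ atm⁻¹
pCO2 = [CO2*]/KH = 30.8×10^-6 / 4.677×10^-2 = 6.58×10^-4 atm = 658 μatm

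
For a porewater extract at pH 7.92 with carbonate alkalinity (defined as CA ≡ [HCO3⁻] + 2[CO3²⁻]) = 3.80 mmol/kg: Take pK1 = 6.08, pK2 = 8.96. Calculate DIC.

CA = [HCO3⁻] + 2[CO3²⁻] = (α₁ + 2α₂)·DIC
At pH 7.92: [H⁺]/K1 = 10^-1.84 = 0.014454, K2/[H⁺] = 10^-1.04 = 0.091201
α₁ = 1/(1 + 0.014454 + 0.091201) = 1/1.1057 = 0.9044; α₂ = α₁·K2/[H⁺] = 0.08249
α₁ + 2α₂ = 1.0694
DIC = CA / (α₁ + 2α₂) = 3.80 / 1.0694 = 3.55 mmol/kg

DIC = 3.55 mmol/kg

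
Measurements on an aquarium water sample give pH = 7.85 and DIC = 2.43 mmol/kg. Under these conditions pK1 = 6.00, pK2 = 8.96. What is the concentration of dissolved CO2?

[CO2*] = 0.0314 mmol/kg

α₀ = 1 / (1 + K1/[H⁺] + K1K2/[H⁺]²) = 1 / (1 + 10^+1.85 + 10^+0.74)
   = 1 / (1 + 70.795 + 5.4954) = 1/77.290 = 0.01294
[CO2*] = α₀ × DIC = 0.01294 × 2.43 = 0.0314 mmol/kg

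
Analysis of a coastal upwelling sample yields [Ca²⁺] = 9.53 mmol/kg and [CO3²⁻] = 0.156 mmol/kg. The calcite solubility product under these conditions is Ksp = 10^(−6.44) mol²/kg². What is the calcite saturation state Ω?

Ksp = 10^(−6.44) = 3.631×10^-7
Ω = [Ca²⁺][CO3²⁻]/Ksp = (9.53×10^-3)(0.156×10^-3) / 3.631×10^-7 = 4.09

Ω = 4.09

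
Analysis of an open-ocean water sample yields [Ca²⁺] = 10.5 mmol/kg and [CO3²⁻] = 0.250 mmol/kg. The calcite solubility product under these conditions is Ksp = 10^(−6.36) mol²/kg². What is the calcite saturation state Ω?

Ksp = 10^(−6.36) = 4.365×10^-7
Ω = [Ca²⁺][CO3²⁻]/Ksp = (10.5×10^-3)(0.250×10^-3) / 4.365×10^-7 = 6.01

Ω = 6.01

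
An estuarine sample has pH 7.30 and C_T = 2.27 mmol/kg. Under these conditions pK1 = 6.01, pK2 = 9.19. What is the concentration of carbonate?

α₂ = 1 / (1 + [H⁺]/K2 + [H⁺]²/(K1K2)) = 1 / (1 + 10^+1.89 + 10^+0.60)
   = 1 / (1 + 77.625 + 3.9811) = 1/82.606 = 0.01211
[CO3²⁻] = α₂ × DIC = 0.01211 × 2.27 = 0.0275 mmol/kg

[CO3²⁻] = 0.0275 mmol/kg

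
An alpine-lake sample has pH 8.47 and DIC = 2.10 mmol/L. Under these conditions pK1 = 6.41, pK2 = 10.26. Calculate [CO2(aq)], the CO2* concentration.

[CO2*] = 17.8 μmol/L

α₀ = 1 / (1 + K1/[H⁺] + K1K2/[H⁺]²) = 1 / (1 + 10^+2.06 + 10^+0.27)
   = 1 / (1 + 114.82 + 1.8621) = 1/117.68 = 0.008498
[CO2*] = α₀ × DIC = 0.008498 × 2.10 = 0.0178 mmol/L = 17.8 μmol/L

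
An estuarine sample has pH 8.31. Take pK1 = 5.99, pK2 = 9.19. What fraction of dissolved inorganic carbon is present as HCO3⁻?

α₁ = 0.880

α₁ = 1 / (1 + [H⁺]/K1 + K2/[H⁺]) = 1 / (1 + 10^-2.32 + 10^-0.88)
   = 1 / (1 + 0.0047863 + 0.13183) = 1/1.1366 = 0.8798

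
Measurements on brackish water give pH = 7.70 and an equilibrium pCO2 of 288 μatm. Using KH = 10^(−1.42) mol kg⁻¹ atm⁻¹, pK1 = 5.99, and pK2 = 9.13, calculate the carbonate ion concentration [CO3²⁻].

[CO3²⁻] = 0.0209 mmol/kg

[CO2*] = KH · pCO2 = 10^(−1.42) × 288×10^-6 = 1.095×10^-5 mol/kg
α₀ = 1/(1 + K1/[H⁺] + K1K2/[H⁺]²) = 1/(1 + 10^+1.71 + 10^+0.28) = 0.01845
DIC = [CO2*]/α₀ = 1.095×10^-5 / 0.01845 = 0.5934 mmol/kg
[CO3²⁻] = α₂·DIC; α₂ = 0.03516, so [CO3²⁻] = 0.03516 × 0.5934 = 0.0209 mmol/kg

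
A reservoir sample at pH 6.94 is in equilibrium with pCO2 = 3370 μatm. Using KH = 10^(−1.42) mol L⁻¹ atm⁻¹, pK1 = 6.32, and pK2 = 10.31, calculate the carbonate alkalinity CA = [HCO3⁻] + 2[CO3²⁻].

CA = 0.535 mmol/L

[CO2*] = KH · pCO2 = 10^(−1.42) × 3370×10^-6 = 1.281×10^-4 mol/L
α₀ = 1/(1 + K1/[H⁺] + K1K2/[H⁺]²) = 1/(1 + 10^+0.62 + 10^-2.75) = 0.1934
DIC = [CO2*]/α₀ = 1.281×10^-4 / 0.1934 = 0.6625 mmol/L
CA = (α₁ + 2α₂)·DIC = (0.8063 + 2×0.0003439) × 0.6625 = 0.535 mmol/L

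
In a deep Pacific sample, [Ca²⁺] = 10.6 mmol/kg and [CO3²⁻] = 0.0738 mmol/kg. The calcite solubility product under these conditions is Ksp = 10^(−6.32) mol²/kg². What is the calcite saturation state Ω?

Ω = 1.63

Ksp = 10^(−6.32) = 4.786×10^-7
Ω = [Ca²⁺][CO3²⁻]/Ksp = (10.6×10^-3)(0.0738×10^-3) / 4.786×10^-7 = 1.63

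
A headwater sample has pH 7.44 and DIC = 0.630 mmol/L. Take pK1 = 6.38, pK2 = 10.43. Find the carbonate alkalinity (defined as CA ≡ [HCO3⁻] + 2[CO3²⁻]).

CA = 0.580 mmol/L

CA = [HCO3⁻] + 2[CO3²⁻] = (α₁ + 2α₂)·DIC
At pH 7.44: [H⁺]/K1 = 10^-1.06 = 0.087096, K2/[H⁺] = 10^-2.99 = 0.0010233
α₁ = 1/(1 + 0.087096 + 0.0010233) = 1/1.0881 = 0.9190; α₂ = α₁·K2/[H⁺] = 0.0009404
α₁ + 2α₂ = 0.9209
CA = 0.9209 × 0.630 = 0.580 mmol/L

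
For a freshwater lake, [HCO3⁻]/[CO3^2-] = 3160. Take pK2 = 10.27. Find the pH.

pH = 6.77

From K2 = [H⁺][CO3^2-]/[HCO3⁻]:  pH = pK2 − log₁₀([HCO3⁻]/[CO3^2-])
log₁₀(3160) = +3.500
pH = 10.27 − (+3.500) = 6.77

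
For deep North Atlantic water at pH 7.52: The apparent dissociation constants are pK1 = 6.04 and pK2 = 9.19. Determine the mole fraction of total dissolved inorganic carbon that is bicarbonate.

α₁ = 1 / (1 + [H⁺]/K1 + K2/[H⁺]) = 1 / (1 + 10^-1.48 + 10^-1.67)
   = 1 / (1 + 0.033113 + 0.021380) = 1/1.0545 = 0.9483

α₁ = 0.948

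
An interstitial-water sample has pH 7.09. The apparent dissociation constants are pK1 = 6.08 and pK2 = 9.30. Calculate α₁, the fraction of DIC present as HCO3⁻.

α₁ = 0.906

α₁ = 1 / (1 + [H⁺]/K1 + K2/[H⁺]) = 1 / (1 + 10^-1.01 + 10^-2.21)
   = 1 / (1 + 0.097724 + 0.0061660) = 1/1.1039 = 0.9059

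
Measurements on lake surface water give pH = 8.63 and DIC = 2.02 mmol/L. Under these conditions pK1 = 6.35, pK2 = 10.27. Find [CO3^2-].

[CO3²⁻] = 0.0450 mmol/L

α₂ = 1 / (1 + [H⁺]/K2 + [H⁺]²/(K1K2)) = 1 / (1 + 10^+1.64 + 10^-0.64)
   = 1 / (1 + 43.652 + 0.22909) = 1/44.881 = 0.02228
[CO3²⁻] = α₂ × DIC = 0.02228 × 2.02 = 0.0450 mmol/L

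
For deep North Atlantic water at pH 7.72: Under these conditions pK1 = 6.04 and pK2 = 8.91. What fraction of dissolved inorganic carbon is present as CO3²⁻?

α₂ = 0.0595

α₂ = 1 / (1 + [H⁺]/K2 + [H⁺]²/(K1K2)) = 1 / (1 + 10^+1.19 + 10^-0.49)
   = 1 / (1 + 15.488 + 0.32359) = 1/16.812 = 0.05948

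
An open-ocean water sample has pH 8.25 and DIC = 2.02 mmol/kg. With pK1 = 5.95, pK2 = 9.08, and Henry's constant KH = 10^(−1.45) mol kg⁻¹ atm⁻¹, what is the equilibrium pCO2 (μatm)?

α₀ = 1 / (1 + K1/[H⁺] + K1K2/[H⁺]²) = 1 / (1 + 10^+2.30 + 10^+1.47)
   = 1 / (1 + 199.53 + 29.512) = 1/230.04 = 0.004347
[CO2*] = α₀ × DIC = 0.004347 × 2.02 = 0.008781 mmol/kg = 8.781 μmol/kg
pCO2 = [CO2*]/KH = 8.781×10^-6 / 3.548×10^-2 = 247 μatm

pCO2 = 247 μatm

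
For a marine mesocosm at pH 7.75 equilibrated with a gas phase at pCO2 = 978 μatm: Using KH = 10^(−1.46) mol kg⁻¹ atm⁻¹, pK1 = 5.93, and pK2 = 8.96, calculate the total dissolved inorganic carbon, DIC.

DIC = 2.41 mmol/kg

[CO2*] = KH · pCO2 = 10^(−1.46) × 978×10^-6 = 3.391×10^-5 mol/kg
α₀ = 1/(1 + K1/[H⁺] + K1K2/[H⁺]²) = 1/(1 + 10^+1.82 + 10^+0.61) = 0.01406
DIC = [CO2*]/α₀ = 3.391×10^-5 / 0.01406 = 2.41 mmol/kg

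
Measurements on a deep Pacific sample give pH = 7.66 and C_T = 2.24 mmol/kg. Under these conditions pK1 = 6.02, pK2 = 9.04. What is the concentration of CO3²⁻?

[CO3²⁻] = 0.0877 mmol/kg

α₂ = 1 / (1 + [H⁺]/K2 + [H⁺]²/(K1K2)) = 1 / (1 + 10^+1.38 + 10^-0.26)
   = 1 / (1 + 23.988 + 0.54954) = 1/25.538 = 0.03916
[CO3²⁻] = α₂ × DIC = 0.03916 × 2.24 = 0.0877 mmol/kg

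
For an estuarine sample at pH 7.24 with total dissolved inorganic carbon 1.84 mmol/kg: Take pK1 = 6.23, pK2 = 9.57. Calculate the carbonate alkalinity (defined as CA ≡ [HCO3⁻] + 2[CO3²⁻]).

CA = 1.68 mmol/kg

CA = [HCO3⁻] + 2[CO3²⁻] = (α₁ + 2α₂)·DIC
At pH 7.24: [H⁺]/K1 = 10^-1.01 = 0.097724, K2/[H⁺] = 10^-2.33 = 0.0046774
α₁ = 1/(1 + 0.097724 + 0.0046774) = 1/1.1024 = 0.9071; α₂ = α₁·K2/[H⁺] = 0.004243
α₁ + 2α₂ = 0.9156
CA = 0.9156 × 1.84 = 1.68 mmol/kg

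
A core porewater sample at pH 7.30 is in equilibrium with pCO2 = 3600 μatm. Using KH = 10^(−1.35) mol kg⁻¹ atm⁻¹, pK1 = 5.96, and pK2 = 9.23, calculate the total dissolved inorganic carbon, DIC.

DIC = 3.72 mmol/kg

[CO2*] = KH · pCO2 = 10^(−1.35) × 3600×10^-6 = 1.608×10^-4 mol/kg
α₀ = 1/(1 + K1/[H⁺] + K1K2/[H⁺]²) = 1/(1 + 10^+1.34 + 10^-0.59) = 0.04323
DIC = [CO2*]/α₀ = 1.608×10^-4 / 0.04323 = 3.72 mmol/kg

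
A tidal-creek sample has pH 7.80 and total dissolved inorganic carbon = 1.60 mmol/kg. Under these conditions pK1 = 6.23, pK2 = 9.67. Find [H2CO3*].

α₀ = 1 / (1 + K1/[H⁺] + K1K2/[H⁺]²) = 1 / (1 + 10^+1.57 + 10^-0.30)
   = 1 / (1 + 37.154 + 0.50119) = 1/38.655 = 0.02587
[CO2*] = α₀ × DIC = 0.02587 × 1.60 = 0.0414 mmol/kg

[CO2*] = 0.0414 mmol/kg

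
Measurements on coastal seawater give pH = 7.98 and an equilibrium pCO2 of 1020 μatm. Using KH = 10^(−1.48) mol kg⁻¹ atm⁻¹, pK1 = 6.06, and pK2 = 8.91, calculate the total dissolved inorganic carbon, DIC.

[CO2*] = KH · pCO2 = 10^(−1.48) × 1020×10^-6 = 3.378×10^-5 mol/kg
α₀ = 1/(1 + K1/[H⁺] + K1K2/[H⁺]²) = 1/(1 + 10^+1.92 + 10^+0.99) = 0.01064
DIC = [CO2*]/α₀ = 3.378×10^-5 / 0.01064 = 3.17 mmol/kg

DIC = 3.17 mmol/kg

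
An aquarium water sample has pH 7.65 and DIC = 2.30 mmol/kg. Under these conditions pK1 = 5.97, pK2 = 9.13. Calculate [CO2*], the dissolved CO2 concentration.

[CO2*] = 0.0456 mmol/kg

α₀ = 1 / (1 + K1/[H⁺] + K1K2/[H⁺]²) = 1 / (1 + 10^+1.68 + 10^+0.20)
   = 1 / (1 + 47.863 + 1.5849) = 1/50.448 = 0.01982
[CO2*] = α₀ × DIC = 0.01982 × 2.30 = 0.0456 mmol/kg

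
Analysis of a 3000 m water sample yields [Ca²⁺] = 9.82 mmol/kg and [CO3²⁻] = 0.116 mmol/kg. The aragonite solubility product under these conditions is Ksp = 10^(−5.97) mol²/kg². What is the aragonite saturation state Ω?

Ksp = 10^(−5.97) = 1.072×10^-6
Ω = [Ca²⁺][CO3²⁻]/Ksp = (9.82×10^-3)(0.116×10^-3) / 1.072×10^-6 = 1.06

Ω = 1.06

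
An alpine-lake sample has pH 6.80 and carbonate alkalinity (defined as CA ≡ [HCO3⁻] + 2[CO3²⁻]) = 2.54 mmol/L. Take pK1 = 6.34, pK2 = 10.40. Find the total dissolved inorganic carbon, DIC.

DIC = 3.42 mmol/L

CA = [HCO3⁻] + 2[CO3²⁻] = (α₁ + 2α₂)·DIC
At pH 6.80: [H⁺]/K1 = 10^-0.46 = 0.34674, K2/[H⁺] = 10^-3.60 = 0.00025119
α₁ = 1/(1 + 0.34674 + 0.00025119) = 1/1.3470 = 0.7424; α₂ = α₁·K2/[H⁺] = 0.0001865
α₁ + 2α₂ = 0.7428
DIC = CA / (α₁ + 2α₂) = 2.54 / 0.7428 = 3.42 mmol/L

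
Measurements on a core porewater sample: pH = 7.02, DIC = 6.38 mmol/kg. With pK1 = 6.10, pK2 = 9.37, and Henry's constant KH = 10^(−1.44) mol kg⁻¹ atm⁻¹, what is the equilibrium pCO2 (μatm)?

pCO2 = 1.88×10^4 μatm

α₀ = 1 / (1 + K1/[H⁺] + K1K2/[H⁺]²) = 1 / (1 + 10^+0.92 + 10^-1.43)
   = 1 / (1 + 8.3176 + 0.037154) = 1/9.3548 = 0.1069
[CO2*] = α₀ × DIC = 0.1069 × 6.38 = 0.6820 mmol/kg
pCO2 = [CO2*]/KH = 6.820×10^-4 / 3.631×10^-2 = 1.88×10^4 μatm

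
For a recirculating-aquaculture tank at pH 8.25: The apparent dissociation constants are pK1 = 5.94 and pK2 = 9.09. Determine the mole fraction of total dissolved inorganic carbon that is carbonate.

α₂ = 1 / (1 + [H⁺]/K2 + [H⁺]²/(K1K2)) = 1 / (1 + 10^+0.84 + 10^-1.47)
   = 1 / (1 + 6.9183 + 0.033884) = 1/7.9522 = 0.1258

α₂ = 0.126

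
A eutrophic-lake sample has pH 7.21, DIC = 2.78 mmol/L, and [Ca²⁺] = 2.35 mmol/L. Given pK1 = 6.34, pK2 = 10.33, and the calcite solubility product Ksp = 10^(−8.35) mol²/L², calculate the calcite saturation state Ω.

Ω = 0.977

α₂ = 1 / (1 + [H⁺]/K2 + [H⁺]²/(K1K2)) = 1 / (1 + 10^+3.12 + 10^+2.25)
   = 1 / (1 + 1318.3 + 177.83) = 1/1497.1 = 0.0006680
[CO3²⁻] = α₂ × DIC = 0.0006680 × 2.78 = 0.001857 mmol/L = 1.857 μmol/L
Ksp = 10^(−8.35) = 4.467×10^-9
Ω = [Ca²⁺][CO3²⁻]/Ksp = (2.35×10^-3)(1.857×10^-6) / 4.467×10^-9 = 0.977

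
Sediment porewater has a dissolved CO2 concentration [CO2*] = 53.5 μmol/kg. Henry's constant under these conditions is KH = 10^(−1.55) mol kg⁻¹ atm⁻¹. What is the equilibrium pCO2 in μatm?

KH = 10^(−1.55) = 2.818×10^-2 mol kg⁻¹ atm⁻¹
pCO2 = [CO2*]/KH = 53.5×10^-6 / 2.818×10^-2 = 1.90×10^-3 atm = 1900 μatm

pCO2 = 1900 μatm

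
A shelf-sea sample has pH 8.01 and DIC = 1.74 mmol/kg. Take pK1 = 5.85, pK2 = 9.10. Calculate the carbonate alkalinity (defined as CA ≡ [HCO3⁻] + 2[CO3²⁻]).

CA = 1.86 mmol/kg

CA = [HCO3⁻] + 2[CO3²⁻] = (α₁ + 2α₂)·DIC
At pH 8.01: [H⁺]/K1 = 10^-2.16 = 0.0069183, K2/[H⁺] = 10^-1.09 = 0.081283
α₁ = 1/(1 + 0.0069183 + 0.081283) = 1/1.0882 = 0.9189; α₂ = α₁·K2/[H⁺] = 0.07469
α₁ + 2α₂ = 1.0683
CA = 1.0683 × 1.74 = 1.86 mmol/kg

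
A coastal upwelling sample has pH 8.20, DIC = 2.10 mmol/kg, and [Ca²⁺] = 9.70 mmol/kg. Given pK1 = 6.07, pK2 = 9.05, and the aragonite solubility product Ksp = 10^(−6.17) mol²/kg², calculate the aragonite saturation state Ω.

α₂ = 1 / (1 + [H⁺]/K2 + [H⁺]²/(K1K2)) = 1 / (1 + 10^+0.85 + 10^-1.28)
   = 1 / (1 + 7.0795 + 0.052481) = 1/8.1319 = 0.1230
[CO3²⁻] = α₂ × DIC = 0.1230 × 2.10 = 0.2582 mmol/kg
Ksp = 10^(−6.17) = 6.761×10^-7
Ω = [Ca²⁺][CO3²⁻]/Ksp = (9.70×10^-3)(2.582×10^-4) / 6.761×10^-7 = 3.71

Ω = 3.71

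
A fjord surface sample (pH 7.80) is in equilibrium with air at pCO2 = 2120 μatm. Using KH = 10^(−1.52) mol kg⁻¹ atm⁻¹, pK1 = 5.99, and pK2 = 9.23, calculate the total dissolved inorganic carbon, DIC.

[CO2*] = KH · pCO2 = 10^(−1.52) × 2120×10^-6 = 6.402×10^-5 mol/kg
α₀ = 1/(1 + K1/[H⁺] + K1K2/[H⁺]²) = 1/(1 + 10^+1.81 + 10^+0.38) = 0.01471
DIC = [CO2*]/α₀ = 6.402×10^-5 / 0.01471 = 4.35 mmol/kg

DIC = 4.35 mmol/kg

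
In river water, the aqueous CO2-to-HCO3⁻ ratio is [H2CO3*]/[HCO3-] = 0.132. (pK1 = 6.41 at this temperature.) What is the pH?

pH = 7.29

From K1 = [H⁺][HCO3-]/[H2CO3*]:  pH = pK1 − log₁₀([H2CO3*]/[HCO3-])
log₁₀(0.132) = -0.879
pH = 6.41 − (-0.879) = 7.29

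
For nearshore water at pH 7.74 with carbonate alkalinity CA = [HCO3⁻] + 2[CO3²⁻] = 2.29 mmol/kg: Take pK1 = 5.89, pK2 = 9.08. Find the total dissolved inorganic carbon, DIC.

DIC = 2.22 mmol/kg

CA = [HCO3⁻] + 2[CO3²⁻] = (α₁ + 2α₂)·DIC
At pH 7.74: [H⁺]/K1 = 10^-1.85 = 0.014125, K2/[H⁺] = 10^-1.34 = 0.045709
α₁ = 1/(1 + 0.014125 + 0.045709) = 1/1.0598 = 0.9435; α₂ = α₁·K2/[H⁺] = 0.04313
α₁ + 2α₂ = 1.0298
DIC = CA / (α₁ + 2α₂) = 2.29 / 1.0298 = 2.22 mmol/kg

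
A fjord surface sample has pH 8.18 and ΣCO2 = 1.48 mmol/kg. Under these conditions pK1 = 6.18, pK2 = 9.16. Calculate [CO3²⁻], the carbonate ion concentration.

α₂ = 1 / (1 + [H⁺]/K2 + [H⁺]²/(K1K2)) = 1 / (1 + 10^+0.98 + 10^-1.02)
   = 1 / (1 + 9.5499 + 0.095499) = 1/10.645 = 0.09394
[CO3²⁻] = α₂ × DIC = 0.09394 × 1.48 = 0.139 mmol/kg

[CO3²⁻] = 0.139 mmol/kg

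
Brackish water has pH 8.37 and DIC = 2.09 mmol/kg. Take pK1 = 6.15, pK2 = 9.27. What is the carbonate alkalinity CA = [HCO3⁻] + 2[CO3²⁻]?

CA = [HCO3⁻] + 2[CO3²⁻] = (α₁ + 2α₂)·DIC
At pH 8.37: [H⁺]/K1 = 10^-2.22 = 0.0060256, K2/[H⁺] = 10^-0.90 = 0.12589
α₁ = 1/(1 + 0.0060256 + 0.12589) = 1/1.1319 = 0.8835; α₂ = α₁·K2/[H⁺] = 0.1112
α₁ + 2α₂ = 1.1059
CA = 1.1059 × 2.09 = 2.31 mmol/kg

CA = 2.31 mmol/kg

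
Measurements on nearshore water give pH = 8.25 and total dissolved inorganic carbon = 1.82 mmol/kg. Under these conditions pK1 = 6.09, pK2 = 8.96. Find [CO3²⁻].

α₂ = 1 / (1 + [H⁺]/K2 + [H⁺]²/(K1K2)) = 1 / (1 + 10^+0.71 + 10^-1.45)
   = 1 / (1 + 5.1286 + 0.035481) = 1/6.1641 = 0.1622
[CO3²⁻] = α₂ × DIC = 0.1622 × 1.82 = 0.295 mmol/kg

[CO3²⁻] = 0.295 mmol/kg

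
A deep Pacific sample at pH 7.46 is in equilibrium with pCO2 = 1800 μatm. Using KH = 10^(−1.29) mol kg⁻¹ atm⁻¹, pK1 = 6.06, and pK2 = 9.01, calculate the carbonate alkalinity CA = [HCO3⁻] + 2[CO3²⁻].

CA = 2.45 mmol/kg

[CO2*] = KH · pCO2 = 10^(−1.29) × 1800×10^-6 = 9.232×10^-5 mol/kg
α₀ = 1/(1 + K1/[H⁺] + K1K2/[H⁺]²) = 1/(1 + 10^+1.40 + 10^-0.15) = 0.03728
DIC = [CO2*]/α₀ = 9.232×10^-5 / 0.03728 = 2.477 mmol/kg
CA = (α₁ + 2α₂)·DIC = (0.9363 + 2×0.02639) × 2.477 = 2.45 mmol/kg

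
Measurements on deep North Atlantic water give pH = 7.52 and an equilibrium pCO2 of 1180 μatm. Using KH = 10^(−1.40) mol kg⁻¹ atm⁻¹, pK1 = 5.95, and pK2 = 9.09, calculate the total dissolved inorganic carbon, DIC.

[CO2*] = KH · pCO2 = 10^(−1.40) × 1180×10^-6 = 4.698×10^-5 mol/kg
α₀ = 1/(1 + K1/[H⁺] + K1K2/[H⁺]²) = 1/(1 + 10^+1.57 + 10^+0.00) = 0.02554
DIC = [CO2*]/α₀ = 4.698×10^-5 / 0.02554 = 1.84 mmol/kg

DIC = 1.84 mmol/kg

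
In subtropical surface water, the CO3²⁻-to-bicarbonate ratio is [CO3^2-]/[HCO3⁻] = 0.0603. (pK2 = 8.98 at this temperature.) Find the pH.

From K2 = [H⁺][CO3^2-]/[HCO3⁻]:  pH = pK2 + log₁₀([CO3^2-]/[HCO3⁻])
log₁₀(0.0603) = -1.220
pH = 8.98 + (-1.220) = 7.76

pH = 7.76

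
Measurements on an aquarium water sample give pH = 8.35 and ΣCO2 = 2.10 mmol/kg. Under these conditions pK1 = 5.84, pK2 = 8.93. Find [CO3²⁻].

[CO3²⁻] = 0.436 mmol/kg

α₂ = 1 / (1 + [H⁺]/K2 + [H⁺]²/(K1K2)) = 1 / (1 + 10^+0.58 + 10^-1.93)
   = 1 / (1 + 3.8019 + 0.011749) = 1/4.8136 = 0.2077
[CO3²⁻] = α₂ × DIC = 0.2077 × 2.10 = 0.436 mmol/kg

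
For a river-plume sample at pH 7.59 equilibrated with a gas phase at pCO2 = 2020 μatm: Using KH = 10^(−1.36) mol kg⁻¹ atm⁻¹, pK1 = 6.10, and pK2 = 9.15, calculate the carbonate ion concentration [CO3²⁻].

[CO2*] = KH · pCO2 = 10^(−1.36) × 2020×10^-6 = 8.818×10^-5 mol/kg
α₀ = 1/(1 + K1/[H⁺] + K1K2/[H⁺]²) = 1/(1 + 10^+1.49 + 10^-0.07) = 0.03053
DIC = [CO2*]/α₀ = 8.818×10^-5 / 0.03053 = 2.888 mmol/kg
[CO3²⁻] = α₂·DIC; α₂ = 0.02599, so [CO3²⁻] = 0.02599 × 2.888 = 0.0751 mmol/kg

[CO3²⁻] = 0.0751 mmol/kg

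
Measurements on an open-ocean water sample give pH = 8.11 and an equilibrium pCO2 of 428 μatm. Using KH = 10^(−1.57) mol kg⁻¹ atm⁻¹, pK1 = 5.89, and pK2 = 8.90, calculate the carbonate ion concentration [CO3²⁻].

[CO3²⁻] = 0.310 mmol/kg

[CO2*] = KH · pCO2 = 10^(−1.57) × 428×10^-6 = 1.152×10^-5 mol/kg
α₀ = 1/(1 + K1/[H⁺] + K1K2/[H⁺]²) = 1/(1 + 10^+2.22 + 10^+1.43) = 0.005158
DIC = [CO2*]/α₀ = 1.152×10^-5 / 0.005158 = 2.233 mmol/kg
[CO3²⁻] = α₂·DIC; α₂ = 0.1388, so [CO3²⁻] = 0.1388 × 2.233 = 0.310 mmol/kg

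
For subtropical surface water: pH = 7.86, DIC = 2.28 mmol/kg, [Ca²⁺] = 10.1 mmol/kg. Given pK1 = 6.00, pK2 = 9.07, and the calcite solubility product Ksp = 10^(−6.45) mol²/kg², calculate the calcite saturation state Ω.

α₂ = 1 / (1 + [H⁺]/K2 + [H⁺]²/(K1K2)) = 1 / (1 + 10^+1.21 + 10^-0.65)
   = 1 / (1 + 16.218 + 0.22387) = 1/17.442 = 0.05733
[CO3²⁻] = α₂ × DIC = 0.05733 × 2.28 = 0.1307 mmol/kg
Ksp = 10^(−6.45) = 3.548×10^-7
Ω = [Ca²⁺][CO3²⁻]/Ksp = (10.1×10^-3)(1.307×10^-4) / 3.548×10^-7 = 3.72

Ω = 3.72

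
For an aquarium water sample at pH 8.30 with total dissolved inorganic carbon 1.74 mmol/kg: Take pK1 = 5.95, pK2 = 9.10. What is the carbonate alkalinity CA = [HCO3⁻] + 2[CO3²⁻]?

CA = 1.97 mmol/kg

CA = [HCO3⁻] + 2[CO3²⁻] = (α₁ + 2α₂)·DIC
At pH 8.30: [H⁺]/K1 = 10^-2.35 = 0.0044668, K2/[H⁺] = 10^-0.80 = 0.15849
α₁ = 1/(1 + 0.0044668 + 0.15849) = 1/1.1630 = 0.8599; α₂ = α₁·K2/[H⁺] = 0.1363
α₁ + 2α₂ = 1.1324
CA = 1.1324 × 1.74 = 1.97 mmol/kg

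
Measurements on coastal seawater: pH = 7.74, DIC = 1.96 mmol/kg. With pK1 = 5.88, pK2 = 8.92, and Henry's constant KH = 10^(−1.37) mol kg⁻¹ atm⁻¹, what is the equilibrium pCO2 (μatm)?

pCO2 = 587 μatm

α₀ = 1 / (1 + K1/[H⁺] + K1K2/[H⁺]²) = 1 / (1 + 10^+1.86 + 10^+0.68)
   = 1 / (1 + 72.444 + 4.7863) = 1/78.230 = 0.01278
[CO2*] = α₀ × DIC = 0.01278 × 1.96 = 0.02505 mmol/kg
pCO2 = [CO2*]/KH = 2.505×10^-5 / 4.266×10^-2 = 587 μatm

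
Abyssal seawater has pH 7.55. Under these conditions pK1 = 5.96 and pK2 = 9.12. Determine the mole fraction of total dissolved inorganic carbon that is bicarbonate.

α₁ = 1 / (1 + [H⁺]/K1 + K2/[H⁺]) = 1 / (1 + 10^-1.59 + 10^-1.57)
   = 1 / (1 + 0.025704 + 0.026915) = 1/1.0526 = 0.9500

α₁ = 0.950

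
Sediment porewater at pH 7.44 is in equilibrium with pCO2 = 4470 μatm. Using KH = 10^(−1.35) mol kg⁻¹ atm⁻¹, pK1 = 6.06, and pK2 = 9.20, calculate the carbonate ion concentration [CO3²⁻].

[CO2*] = KH · pCO2 = 10^(−1.35) × 4470×10^-6 = 1.997×10^-4 mol/kg
α₀ = 1/(1 + K1/[H⁺] + K1K2/[H⁺]²) = 1/(1 + 10^+1.38 + 10^-0.38) = 0.03936
DIC = [CO2*]/α₀ = 1.997×10^-4 / 0.03936 = 5.073 mmol/kg
[CO3²⁻] = α₂·DIC; α₂ = 0.01641, so [CO3²⁻] = 0.01641 × 5.073 = 0.0832 mmol/kg

[CO3²⁻] = 0.0832 mmol/kg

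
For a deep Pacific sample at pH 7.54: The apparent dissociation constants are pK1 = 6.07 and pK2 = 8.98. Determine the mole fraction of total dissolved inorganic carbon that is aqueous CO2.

α₀ = 0.0317

α₀ = 1 / (1 + K1/[H⁺] + K1K2/[H⁺]²) = 1 / (1 + 10^+1.47 + 10^+0.03)
   = 1 / (1 + 29.512 + 1.0715) = 1/31.584 = 0.03166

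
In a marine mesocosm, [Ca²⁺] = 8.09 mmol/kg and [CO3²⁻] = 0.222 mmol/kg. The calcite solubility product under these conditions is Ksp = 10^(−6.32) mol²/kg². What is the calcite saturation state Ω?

Ω = 3.75

Ksp = 10^(−6.32) = 4.786×10^-7
Ω = [Ca²⁺][CO3²⁻]/Ksp = (8.09×10^-3)(0.222×10^-3) / 4.786×10^-7 = 3.75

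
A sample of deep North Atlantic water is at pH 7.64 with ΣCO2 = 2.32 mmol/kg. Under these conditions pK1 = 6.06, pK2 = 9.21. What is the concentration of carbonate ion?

α₂ = 1 / (1 + [H⁺]/K2 + [H⁺]²/(K1K2)) = 1 / (1 + 10^+1.57 + 10^-0.01)
   = 1 / (1 + 37.154 + 0.97724) = 1/39.131 = 0.02556
[CO3²⁻] = α₂ × DIC = 0.02556 × 2.32 = 0.0593 mmol/kg

[CO3²⁻] = 0.0593 mmol/kg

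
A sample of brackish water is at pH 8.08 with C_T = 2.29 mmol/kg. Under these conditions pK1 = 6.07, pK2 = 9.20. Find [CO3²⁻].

α₂ = 1 / (1 + [H⁺]/K2 + [H⁺]²/(K1K2)) = 1 / (1 + 10^+1.12 + 10^-0.89)
   = 1 / (1 + 13.183 + 0.12882) = 1/14.311 = 0.06987
[CO3²⁻] = α₂ × DIC = 0.06987 × 2.29 = 0.160 mmol/kg

[CO3²⁻] = 0.160 mmol/kg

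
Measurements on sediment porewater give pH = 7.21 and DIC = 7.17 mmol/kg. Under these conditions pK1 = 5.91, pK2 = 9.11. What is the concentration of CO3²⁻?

α₂ = 1 / (1 + [H⁺]/K2 + [H⁺]²/(K1K2)) = 1 / (1 + 10^+1.90 + 10^+0.60)
   = 1 / (1 + 79.433 + 3.9811) = 1/84.414 = 0.01185
[CO3²⁻] = α₂ × DIC = 0.01185 × 7.17 = 0.0849 mmol/kg

[CO3²⁻] = 0.0849 mmol/kg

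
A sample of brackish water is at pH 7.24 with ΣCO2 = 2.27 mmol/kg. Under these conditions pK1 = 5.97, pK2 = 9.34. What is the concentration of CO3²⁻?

α₂ = 1 / (1 + [H⁺]/K2 + [H⁺]²/(K1K2)) = 1 / (1 + 10^+2.10 + 10^+0.83)
   = 1 / (1 + 125.89 + 6.7608) = 1/133.65 = 0.007482
[CO3²⁻] = α₂ × DIC = 0.007482 × 2.27 = 0.0170 mmol/kg = 17.0 μmol/kg

[CO3²⁻] = 17.0 μmol/kg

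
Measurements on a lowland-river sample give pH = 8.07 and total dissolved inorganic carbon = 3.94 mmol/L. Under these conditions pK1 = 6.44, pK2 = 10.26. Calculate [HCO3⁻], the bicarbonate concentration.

α₁ = 1 / (1 + [H⁺]/K1 + K2/[H⁺]) = 1 / (1 + 10^-1.63 + 10^-2.19)
   = 1 / (1 + 0.023442 + 0.0064565) = 1/1.0299 = 0.9710
[HCO3⁻] = α₁ × DIC = 0.9710 × 3.94 = 3.83 mmol/L

[HCO3⁻] = 3.83 mmol/L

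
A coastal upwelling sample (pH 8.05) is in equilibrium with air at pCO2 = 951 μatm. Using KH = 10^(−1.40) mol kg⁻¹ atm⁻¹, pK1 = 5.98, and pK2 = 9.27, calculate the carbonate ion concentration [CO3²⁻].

[CO3²⁻] = 0.268 mmol/kg

[CO2*] = KH · pCO2 = 10^(−1.40) × 951×10^-6 = 3.786×10^-5 mol/kg
α₀ = 1/(1 + K1/[H⁺] + K1K2/[H⁺]²) = 1/(1 + 10^+2.07 + 10^+0.85) = 0.007964
DIC = [CO2*]/α₀ = 3.786×10^-5 / 0.007964 = 4.754 mmol/kg
[CO3²⁻] = α₂·DIC; α₂ = 0.05638, so [CO3²⁻] = 0.05638 × 4.754 = 0.268 mmol/kg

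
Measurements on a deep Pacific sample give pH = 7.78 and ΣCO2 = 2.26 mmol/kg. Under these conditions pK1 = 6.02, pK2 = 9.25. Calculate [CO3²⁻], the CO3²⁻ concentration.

α₂ = 1 / (1 + [H⁺]/K2 + [H⁺]²/(K1K2)) = 1 / (1 + 10^+1.47 + 10^-0.29)
   = 1 / (1 + 29.512 + 0.51286) = 1/31.025 = 0.03223
[CO3²⁻] = α₂ × DIC = 0.03223 × 2.26 = 0.0728 mmol/kg

[CO3²⁻] = 0.0728 mmol/kg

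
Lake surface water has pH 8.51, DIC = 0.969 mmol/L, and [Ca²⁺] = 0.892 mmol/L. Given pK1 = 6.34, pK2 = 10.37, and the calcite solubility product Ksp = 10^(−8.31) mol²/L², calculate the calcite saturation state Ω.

α₂ = 1 / (1 + [H⁺]/K2 + [H⁺]²/(K1K2)) = 1 / (1 + 10^+1.86 + 10^-0.31)
   = 1 / (1 + 72.444 + 0.48978) = 1/73.933 = 0.01353
[CO3²⁻] = α₂ × DIC = 0.01353 × 0.969 = 0.01311 mmol/L = 13.11 μmol/L
Ksp = 10^(−8.31) = 4.898×10^-9
Ω = [Ca²⁺][CO3²⁻]/Ksp = (0.892×10^-3)(1.311×10^-5) / 4.898×10^-9 = 2.39

Ω = 2.39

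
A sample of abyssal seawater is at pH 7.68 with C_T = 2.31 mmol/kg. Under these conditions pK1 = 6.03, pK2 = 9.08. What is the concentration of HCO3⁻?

[HCO3⁻] = 2.17 mmol/kg

α₁ = 1 / (1 + [H⁺]/K1 + K2/[H⁺]) = 1 / (1 + 10^-1.65 + 10^-1.40)
   = 1 / (1 + 0.022387 + 0.039811) = 1/1.0622 = 0.9414
[HCO3⁻] = α₁ × DIC = 0.9414 × 2.31 = 2.17 mmol/kg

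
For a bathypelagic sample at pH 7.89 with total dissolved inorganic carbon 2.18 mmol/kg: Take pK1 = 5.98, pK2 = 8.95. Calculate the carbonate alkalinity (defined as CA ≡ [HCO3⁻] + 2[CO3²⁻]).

CA = 2.33 mmol/kg

CA = [HCO3⁻] + 2[CO3²⁻] = (α₁ + 2α₂)·DIC
At pH 7.89: [H⁺]/K1 = 10^-1.91 = 0.012303, K2/[H⁺] = 10^-1.06 = 0.087096
α₁ = 1/(1 + 0.012303 + 0.087096) = 1/1.0994 = 0.9096; α₂ = α₁·K2/[H⁺] = 0.07922
α₁ + 2α₂ = 1.0680
CA = 1.0680 × 2.18 = 2.33 mmol/kg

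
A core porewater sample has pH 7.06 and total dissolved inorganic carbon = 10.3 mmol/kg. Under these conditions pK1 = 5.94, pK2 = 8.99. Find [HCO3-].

[HCO3⁻] = 9.47 mmol/kg

α₁ = 1 / (1 + [H⁺]/K1 + K2/[H⁺]) = 1 / (1 + 10^-1.12 + 10^-1.93)
   = 1 / (1 + 0.075858 + 0.011749) = 1/1.0876 = 0.9194
[HCO3⁻] = α₁ × DIC = 0.9194 × 10.3 = 9.47 mmol/kg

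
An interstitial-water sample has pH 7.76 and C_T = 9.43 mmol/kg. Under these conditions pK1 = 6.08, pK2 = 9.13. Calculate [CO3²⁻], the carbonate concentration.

α₂ = 1 / (1 + [H⁺]/K2 + [H⁺]²/(K1K2)) = 1 / (1 + 10^+1.37 + 10^-0.31)
   = 1 / (1 + 23.442 + 0.48978) = 1/24.932 = 0.04011
[CO3²⁻] = α₂ × DIC = 0.04011 × 9.43 = 0.378 mmol/kg

[CO3²⁻] = 0.378 mmol/kg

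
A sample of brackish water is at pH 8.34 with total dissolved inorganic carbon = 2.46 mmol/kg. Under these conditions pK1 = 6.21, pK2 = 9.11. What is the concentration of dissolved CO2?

α₀ = 1 / (1 + K1/[H⁺] + K1K2/[H⁺]²) = 1 / (1 + 10^+2.13 + 10^+1.36)
   = 1 / (1 + 134.90 + 22.909) = 1/158.80 = 0.006297
[CO2*] = α₀ × DIC = 0.006297 × 2.46 = 0.0155 mmol/kg = 15.5 μmol/kg

[CO2*] = 15.5 μmol/kg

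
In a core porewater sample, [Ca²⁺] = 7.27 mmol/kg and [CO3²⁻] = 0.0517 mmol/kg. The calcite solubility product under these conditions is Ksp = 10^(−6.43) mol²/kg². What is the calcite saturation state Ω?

Ksp = 10^(−6.43) = 3.715×10^-7
Ω = [Ca²⁺][CO3²⁻]/Ksp = (7.27×10^-3)(0.0517×10^-3) / 3.715×10^-7 = 1.01

Ω = 1.01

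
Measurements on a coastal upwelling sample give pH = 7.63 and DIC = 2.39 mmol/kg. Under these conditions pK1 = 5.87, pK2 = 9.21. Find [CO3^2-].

[CO3²⁻] = 0.0602 mmol/kg

α₂ = 1 / (1 + [H⁺]/K2 + [H⁺]²/(K1K2)) = 1 / (1 + 10^+1.58 + 10^-0.18)
   = 1 / (1 + 38.019 + 0.66069) = 1/39.680 = 0.02520
[CO3²⁻] = α₂ × DIC = 0.02520 × 2.39 = 0.0602 mmol/kg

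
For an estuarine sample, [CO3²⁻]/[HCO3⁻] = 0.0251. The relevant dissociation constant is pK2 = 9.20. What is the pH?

From K2 = [H⁺][CO3²⁻]/[HCO3⁻]:  pH = pK2 + log₁₀([CO3²⁻]/[HCO3⁻])
log₁₀(0.0251) = -1.600
pH = 9.20 + (-1.600) = 7.60

pH = 7.60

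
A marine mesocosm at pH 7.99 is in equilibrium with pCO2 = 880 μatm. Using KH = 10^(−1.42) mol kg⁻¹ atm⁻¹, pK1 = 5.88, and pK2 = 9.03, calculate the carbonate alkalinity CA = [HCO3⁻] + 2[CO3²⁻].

CA = 5.10 mmol/kg

[CO2*] = KH · pCO2 = 10^(−1.42) × 880×10^-6 = 3.346×10^-5 mol/kg
α₀ = 1/(1 + K1/[H⁺] + K1K2/[H⁺]²) = 1/(1 + 10^+2.11 + 10^+1.07) = 0.007063
DIC = [CO2*]/α₀ = 3.346×10^-5 / 0.007063 = 4.737 mmol/kg
CA = (α₁ + 2α₂)·DIC = (0.9099 + 2×0.08299) × 4.737 = 5.10 mmol/kg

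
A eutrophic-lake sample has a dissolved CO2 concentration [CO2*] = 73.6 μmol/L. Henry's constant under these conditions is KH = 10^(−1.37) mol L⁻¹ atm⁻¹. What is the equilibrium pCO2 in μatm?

pCO2 = 1730 μatm

KH = 10^(−1.37) = 4.266×10^-2 mol L⁻¹ atm⁻¹
pCO2 = [CO2*]/KH = 73.6×10^-6 / 4.266×10^-2 = 1.73×10^-3 atm = 1730 μatm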